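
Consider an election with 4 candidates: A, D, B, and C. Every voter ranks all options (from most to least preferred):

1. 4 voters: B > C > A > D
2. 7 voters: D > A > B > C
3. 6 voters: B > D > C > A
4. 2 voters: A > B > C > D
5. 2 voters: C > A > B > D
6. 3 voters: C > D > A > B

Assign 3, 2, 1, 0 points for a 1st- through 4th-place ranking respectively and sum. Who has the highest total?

A: 4·1 + 7·2 + 6·0 + 2·3 + 2·2 + 3·1 = 31
D: 4·0 + 7·3 + 6·2 + 2·0 + 2·0 + 3·2 = 39
B: 4·3 + 7·1 + 6·3 + 2·2 + 2·1 + 3·0 = 43
C: 4·2 + 7·0 + 6·1 + 2·1 + 2·3 + 3·3 = 31
B has the highest Borda score (43).

B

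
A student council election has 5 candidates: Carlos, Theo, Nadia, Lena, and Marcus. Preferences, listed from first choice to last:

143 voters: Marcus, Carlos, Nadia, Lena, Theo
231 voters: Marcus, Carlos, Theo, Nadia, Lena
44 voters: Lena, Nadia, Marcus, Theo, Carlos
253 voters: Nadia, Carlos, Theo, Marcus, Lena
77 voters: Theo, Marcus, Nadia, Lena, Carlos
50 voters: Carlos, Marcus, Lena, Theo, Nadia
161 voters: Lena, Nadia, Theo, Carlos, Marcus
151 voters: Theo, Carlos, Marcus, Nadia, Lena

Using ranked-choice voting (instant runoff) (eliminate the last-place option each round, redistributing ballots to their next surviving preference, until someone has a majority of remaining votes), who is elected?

Marcus

Round 1: Carlos 50, Theo 228, Nadia 253, Lena 205, Marcus 374. Eliminate Carlos.
Round 2: Theo 228, Nadia 253, Lena 205, Marcus 424. Eliminate Lena.
Round 3: Theo 228, Nadia 458, Marcus 424. Eliminate Theo.
Round 4: Nadia 458, Marcus 652. Marcus has a majority.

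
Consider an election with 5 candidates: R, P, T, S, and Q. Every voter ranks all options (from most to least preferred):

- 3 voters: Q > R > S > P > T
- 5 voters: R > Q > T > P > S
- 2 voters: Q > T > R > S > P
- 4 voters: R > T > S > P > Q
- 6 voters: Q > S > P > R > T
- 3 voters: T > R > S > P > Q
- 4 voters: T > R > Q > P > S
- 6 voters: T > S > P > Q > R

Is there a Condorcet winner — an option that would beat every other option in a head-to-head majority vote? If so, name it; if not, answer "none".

Checking pairwise contests:
Q beats R 17–16.
R beats P 21–12.
R beats T 18–15.
R beats S 21–12.
T beats Q 17–16.
Every option loses at least one head-to-head, so there is no Condorcet winner.

none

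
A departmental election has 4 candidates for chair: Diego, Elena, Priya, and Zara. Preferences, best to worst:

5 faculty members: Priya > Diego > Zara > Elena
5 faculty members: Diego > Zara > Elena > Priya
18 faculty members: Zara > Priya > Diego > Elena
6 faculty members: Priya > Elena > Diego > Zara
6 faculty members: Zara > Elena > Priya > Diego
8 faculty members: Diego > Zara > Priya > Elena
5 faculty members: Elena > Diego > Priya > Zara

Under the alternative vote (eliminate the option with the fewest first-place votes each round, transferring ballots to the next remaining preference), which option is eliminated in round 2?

Priya

Round 1: Diego 13, Elena 5, Priya 11, Zara 24. Eliminate Elena.
Round 2: Diego 18, Priya 11, Zara 24. Eliminate Priya.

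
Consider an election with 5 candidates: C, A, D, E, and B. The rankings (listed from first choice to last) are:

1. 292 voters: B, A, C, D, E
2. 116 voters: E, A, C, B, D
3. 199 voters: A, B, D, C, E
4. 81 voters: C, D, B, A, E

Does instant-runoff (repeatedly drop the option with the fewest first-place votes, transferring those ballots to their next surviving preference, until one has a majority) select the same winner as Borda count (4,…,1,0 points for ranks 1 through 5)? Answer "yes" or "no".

no

Instant-runoff — R1 C 81, A 199, D 0, E 116, B 292 (D out); R2 C 81, A 199, E 116, B 292 (C out); R3 A 199, E 116, B 373 (B winner). Winner: B.
Borda — scores: C 1339, A 2101, D 933, E 464, B 2043. Winner: A.
The two methods disagree.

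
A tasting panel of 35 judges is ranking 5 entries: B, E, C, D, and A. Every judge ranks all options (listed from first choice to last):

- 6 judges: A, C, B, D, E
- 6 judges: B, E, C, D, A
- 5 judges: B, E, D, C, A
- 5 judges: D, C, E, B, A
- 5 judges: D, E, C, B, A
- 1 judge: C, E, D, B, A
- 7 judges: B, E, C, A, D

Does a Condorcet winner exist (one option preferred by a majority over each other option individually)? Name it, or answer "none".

B vs E: 24–11 for B.
B vs C: 18–17 for B.
B vs D: 24–11 for B.
B vs A: 29–6 for B.
B beats every other option head-to-head.

B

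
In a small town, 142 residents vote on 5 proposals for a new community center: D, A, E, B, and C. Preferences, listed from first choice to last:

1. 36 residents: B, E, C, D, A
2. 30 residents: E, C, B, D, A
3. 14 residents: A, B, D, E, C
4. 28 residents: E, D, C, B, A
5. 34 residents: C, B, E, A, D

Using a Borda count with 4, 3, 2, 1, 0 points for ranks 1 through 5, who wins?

E

D: 36·1 + 30·1 + 14·2 + 28·3 + 34·0 = 178
A: 36·0 + 30·0 + 14·4 + 28·0 + 34·1 = 90
E: 36·3 + 30·4 + 14·1 + 28·4 + 34·2 = 422
B: 36·4 + 30·2 + 14·3 + 28·1 + 34·3 = 376
C: 36·2 + 30·3 + 14·0 + 28·2 + 34·4 = 354
E has the highest Borda score (422).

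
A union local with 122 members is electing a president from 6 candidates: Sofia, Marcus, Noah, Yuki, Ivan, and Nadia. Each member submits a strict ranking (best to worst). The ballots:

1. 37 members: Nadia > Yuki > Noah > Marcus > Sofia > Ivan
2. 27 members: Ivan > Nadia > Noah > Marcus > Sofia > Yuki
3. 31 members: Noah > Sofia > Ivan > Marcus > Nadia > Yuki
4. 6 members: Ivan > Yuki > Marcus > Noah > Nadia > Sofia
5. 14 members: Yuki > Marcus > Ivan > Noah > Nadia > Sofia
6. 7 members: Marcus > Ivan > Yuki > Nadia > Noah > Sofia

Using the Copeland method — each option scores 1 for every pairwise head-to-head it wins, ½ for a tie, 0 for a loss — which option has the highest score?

Nadia

Sofia: beats Ivan; loses to Marcus, Noah, Yuki, and Nadia → score 1.
Marcus: beats Sofia and Yuki; loses to Noah, Ivan, and Nadia → score 2.
Noah: beats Sofia, Marcus, and Ivan; loses to Yuki and Nadia → score 3.
Yuki: beats Sofia and Noah; loses to Marcus, Ivan, and Nadia → score 2.
Ivan: beats Marcus, Yuki, and Nadia; loses to Sofia and Noah → score 3.
Nadia: beats Sofia, Marcus, Noah, and Yuki; loses to Ivan → score 4.
Nadia has the best pairwise record.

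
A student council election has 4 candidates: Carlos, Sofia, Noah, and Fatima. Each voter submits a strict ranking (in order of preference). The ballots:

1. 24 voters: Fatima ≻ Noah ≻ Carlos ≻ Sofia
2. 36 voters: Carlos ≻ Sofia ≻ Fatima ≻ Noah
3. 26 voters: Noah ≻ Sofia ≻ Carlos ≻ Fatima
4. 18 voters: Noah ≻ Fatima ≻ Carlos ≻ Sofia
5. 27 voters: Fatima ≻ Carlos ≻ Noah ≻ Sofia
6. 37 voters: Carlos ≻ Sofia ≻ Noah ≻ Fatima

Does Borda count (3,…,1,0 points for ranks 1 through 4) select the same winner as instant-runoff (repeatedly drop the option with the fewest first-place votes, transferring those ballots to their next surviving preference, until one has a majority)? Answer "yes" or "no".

Borda — scores: Carlos 341, Sofia 198, Noah 244, Fatima 225. Winner: Carlos.
Instant-runoff — R1 Carlos 73, Sofia 0, Noah 44, Fatima 51 (Sofia out); R2 Carlos 73, Noah 44, Fatima 51 (Noah out); R3 Carlos 99, Fatima 69 (Carlos winner). Winner: Carlos.
The two methods agree.

yes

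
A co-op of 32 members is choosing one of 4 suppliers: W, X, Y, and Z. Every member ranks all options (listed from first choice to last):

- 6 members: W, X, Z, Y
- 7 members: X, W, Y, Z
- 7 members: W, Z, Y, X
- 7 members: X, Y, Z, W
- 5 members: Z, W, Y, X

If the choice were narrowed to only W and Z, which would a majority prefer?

W

Voters preferring W to Z: 20; preferring Z to W: 12.
W wins the head-to-head.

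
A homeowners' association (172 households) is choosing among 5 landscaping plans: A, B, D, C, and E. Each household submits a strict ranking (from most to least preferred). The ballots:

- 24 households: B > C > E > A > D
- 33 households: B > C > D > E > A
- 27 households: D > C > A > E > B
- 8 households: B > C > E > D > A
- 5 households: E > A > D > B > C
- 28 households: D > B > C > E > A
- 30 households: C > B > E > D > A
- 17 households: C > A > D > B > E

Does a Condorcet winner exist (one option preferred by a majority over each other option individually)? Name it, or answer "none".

B vs A: 123–49 for B.
B vs D: 95–77 for B.
B vs C: 98–74 for B.
B vs E: 140–32 for B.
B beats every other option head-to-head.

B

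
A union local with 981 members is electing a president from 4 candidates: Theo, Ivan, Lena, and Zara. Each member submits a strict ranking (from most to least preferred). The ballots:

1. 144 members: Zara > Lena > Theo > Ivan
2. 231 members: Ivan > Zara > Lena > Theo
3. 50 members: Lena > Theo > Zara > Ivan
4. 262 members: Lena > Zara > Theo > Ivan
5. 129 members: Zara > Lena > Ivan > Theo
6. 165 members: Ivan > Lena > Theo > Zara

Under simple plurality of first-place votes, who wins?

First-place votes: Theo 0, Ivan 396, Lena 312, Zara 273.
Ivan has the most first-place votes.

Ivan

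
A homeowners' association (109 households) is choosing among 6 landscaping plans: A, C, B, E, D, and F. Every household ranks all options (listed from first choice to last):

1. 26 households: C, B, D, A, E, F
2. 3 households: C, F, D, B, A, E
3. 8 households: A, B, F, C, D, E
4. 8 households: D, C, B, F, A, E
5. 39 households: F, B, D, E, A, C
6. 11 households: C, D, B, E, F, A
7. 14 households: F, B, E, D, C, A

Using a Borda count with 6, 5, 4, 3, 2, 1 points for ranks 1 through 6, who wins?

A: 26·3 + 3·2 + 8·6 + 8·2 + 39·2 + 11·1 + 14·1 = 251
C: 26·6 + 3·6 + 8·3 + 8·5 + 39·1 + 11·6 + 14·2 = 371
B: 26·5 + 3·3 + 8·5 + 8·4 + 39·5 + 11·4 + 14·5 = 520
E: 26·2 + 3·1 + 8·1 + 8·1 + 39·3 + 11·3 + 14·4 = 277
D: 26·4 + 3·4 + 8·2 + 8·6 + 39·4 + 11·5 + 14·3 = 433
F: 26·1 + 3·5 + 8·4 + 8·3 + 39·6 + 11·2 + 14·6 = 437
B has the highest Borda score (520).

B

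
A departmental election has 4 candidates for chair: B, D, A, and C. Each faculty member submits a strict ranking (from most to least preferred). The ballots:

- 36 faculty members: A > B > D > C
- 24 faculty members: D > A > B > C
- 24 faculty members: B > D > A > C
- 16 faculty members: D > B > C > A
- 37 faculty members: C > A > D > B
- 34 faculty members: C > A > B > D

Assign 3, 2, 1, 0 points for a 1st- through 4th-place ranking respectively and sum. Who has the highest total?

A

B: 36·2 + 24·1 + 24·3 + 16·2 + 37·0 + 34·1 = 234
D: 36·1 + 24·3 + 24·2 + 16·3 + 37·1 + 34·0 = 241
A: 36·3 + 24·2 + 24·1 + 16·0 + 37·2 + 34·2 = 322
C: 36·0 + 24·0 + 24·0 + 16·1 + 37·3 + 34·3 = 229
A has the highest Borda score (322).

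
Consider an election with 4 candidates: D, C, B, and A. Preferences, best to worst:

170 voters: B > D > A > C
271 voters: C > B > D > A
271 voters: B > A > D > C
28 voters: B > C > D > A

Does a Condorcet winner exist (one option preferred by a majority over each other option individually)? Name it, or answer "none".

B vs D: 740–0 for B.
B vs C: 469–271 for B.
B vs A: 740–0 for B.
B beats every other option head-to-head.

B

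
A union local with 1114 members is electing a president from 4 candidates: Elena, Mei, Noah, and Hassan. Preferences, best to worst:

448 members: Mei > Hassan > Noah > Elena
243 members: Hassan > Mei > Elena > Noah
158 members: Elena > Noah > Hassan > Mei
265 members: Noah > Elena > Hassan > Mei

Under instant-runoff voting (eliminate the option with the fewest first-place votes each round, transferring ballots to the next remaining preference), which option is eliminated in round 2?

Round 1: Elena 158, Mei 448, Noah 265, Hassan 243. Eliminate Elena.
Round 2: Mei 448, Noah 423, Hassan 243. Eliminate Hassan.

Hassan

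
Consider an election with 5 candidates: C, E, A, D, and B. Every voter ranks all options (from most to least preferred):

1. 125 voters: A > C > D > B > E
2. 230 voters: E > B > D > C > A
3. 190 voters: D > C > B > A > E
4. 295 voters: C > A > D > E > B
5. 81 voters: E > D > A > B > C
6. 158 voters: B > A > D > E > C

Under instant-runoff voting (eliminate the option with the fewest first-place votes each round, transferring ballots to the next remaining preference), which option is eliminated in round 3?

E

Round 1: C 295, E 311, A 125, D 190, B 158. Eliminate A.
Round 2: C 420, E 311, D 190, B 158. Eliminate B.
Round 3: C 420, E 311, D 348. Eliminate E.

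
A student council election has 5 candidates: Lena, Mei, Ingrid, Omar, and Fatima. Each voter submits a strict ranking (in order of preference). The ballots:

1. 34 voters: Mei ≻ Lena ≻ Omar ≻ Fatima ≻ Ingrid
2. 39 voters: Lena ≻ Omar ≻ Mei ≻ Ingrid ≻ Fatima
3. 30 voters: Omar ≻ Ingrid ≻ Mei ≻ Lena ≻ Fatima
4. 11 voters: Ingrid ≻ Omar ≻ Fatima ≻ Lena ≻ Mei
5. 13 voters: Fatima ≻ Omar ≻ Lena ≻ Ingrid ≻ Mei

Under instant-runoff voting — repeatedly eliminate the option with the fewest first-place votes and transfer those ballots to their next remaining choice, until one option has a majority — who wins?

Lena

Round 1: Lena 39, Mei 34, Ingrid 11, Omar 30, Fatima 13. Eliminate Ingrid.
Round 2: Lena 39, Mei 34, Omar 41, Fatima 13. Eliminate Fatima.
Round 3: Lena 39, Mei 34, Omar 54. Eliminate Mei.
Round 4: Lena 73, Omar 54. Lena has a majority.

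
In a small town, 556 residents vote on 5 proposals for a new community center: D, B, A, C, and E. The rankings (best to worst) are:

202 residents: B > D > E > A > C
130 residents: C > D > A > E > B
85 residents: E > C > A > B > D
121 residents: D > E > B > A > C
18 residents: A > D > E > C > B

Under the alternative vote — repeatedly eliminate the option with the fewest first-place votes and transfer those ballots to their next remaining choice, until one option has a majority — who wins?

Round 1: D 121, B 202, A 18, C 130, E 85. Eliminate A.
Round 2: D 139, B 202, C 130, E 85. Eliminate E.
Round 3: D 139, B 202, C 215. Eliminate D.
Round 4: B 323, C 233. B has a majority.

B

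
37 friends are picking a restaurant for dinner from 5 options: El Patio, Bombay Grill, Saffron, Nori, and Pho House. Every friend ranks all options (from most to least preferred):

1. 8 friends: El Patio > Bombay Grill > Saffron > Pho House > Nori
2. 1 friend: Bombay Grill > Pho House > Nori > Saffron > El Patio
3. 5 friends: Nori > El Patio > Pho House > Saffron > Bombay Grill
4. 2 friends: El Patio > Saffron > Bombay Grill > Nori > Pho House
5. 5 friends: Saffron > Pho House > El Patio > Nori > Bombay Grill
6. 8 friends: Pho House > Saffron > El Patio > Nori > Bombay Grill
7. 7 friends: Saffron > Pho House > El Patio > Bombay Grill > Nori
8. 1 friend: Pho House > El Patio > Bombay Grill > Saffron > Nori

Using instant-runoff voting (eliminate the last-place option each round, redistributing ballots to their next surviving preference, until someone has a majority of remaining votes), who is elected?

Round 1: El Patio 10, Bombay Grill 1, Saffron 12, Nori 5, Pho House 9. Eliminate Bombay Grill.
Round 2: El Patio 10, Saffron 12, Nori 5, Pho House 10. Eliminate Nori.
Round 3: El Patio 15, Saffron 12, Pho House 10. Eliminate Pho House.
Round 4: El Patio 16, Saffron 21. Saffron has a majority.

Saffron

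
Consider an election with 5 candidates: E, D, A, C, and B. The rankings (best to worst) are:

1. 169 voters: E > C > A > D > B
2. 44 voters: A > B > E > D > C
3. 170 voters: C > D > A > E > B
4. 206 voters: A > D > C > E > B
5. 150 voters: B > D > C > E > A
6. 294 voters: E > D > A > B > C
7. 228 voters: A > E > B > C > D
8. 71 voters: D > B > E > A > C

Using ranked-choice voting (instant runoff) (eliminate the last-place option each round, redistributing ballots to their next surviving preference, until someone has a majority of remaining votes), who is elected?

Round 1: E 463, D 71, A 478, C 170, B 150. Eliminate D.
Round 2: E 463, A 478, C 170, B 221. Eliminate C.
Round 3: E 463, A 648, B 221. Eliminate B.
Round 4: E 684, A 648. E has a majority.

E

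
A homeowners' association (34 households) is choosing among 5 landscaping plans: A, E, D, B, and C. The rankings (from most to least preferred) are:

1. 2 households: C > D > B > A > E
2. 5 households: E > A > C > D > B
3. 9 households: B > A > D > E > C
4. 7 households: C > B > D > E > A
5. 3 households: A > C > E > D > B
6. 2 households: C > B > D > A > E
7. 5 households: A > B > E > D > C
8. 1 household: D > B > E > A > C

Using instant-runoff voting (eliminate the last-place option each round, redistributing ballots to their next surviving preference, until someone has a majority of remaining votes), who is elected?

Round 1: A 8, E 5, D 1, B 9, C 11. Eliminate D.
Round 2: A 8, E 5, B 10, C 11. Eliminate E.
Round 3: A 13, B 10, C 11. Eliminate B.
Round 4: A 23, C 11. A has a majority.

A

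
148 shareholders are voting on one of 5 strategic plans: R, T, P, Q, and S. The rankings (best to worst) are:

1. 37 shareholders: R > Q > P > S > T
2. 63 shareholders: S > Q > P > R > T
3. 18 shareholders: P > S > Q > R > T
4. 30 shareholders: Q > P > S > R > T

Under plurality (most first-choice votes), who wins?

S

First-place votes: R 37, T 0, P 18, Q 30, S 63.
S has the most first-place votes.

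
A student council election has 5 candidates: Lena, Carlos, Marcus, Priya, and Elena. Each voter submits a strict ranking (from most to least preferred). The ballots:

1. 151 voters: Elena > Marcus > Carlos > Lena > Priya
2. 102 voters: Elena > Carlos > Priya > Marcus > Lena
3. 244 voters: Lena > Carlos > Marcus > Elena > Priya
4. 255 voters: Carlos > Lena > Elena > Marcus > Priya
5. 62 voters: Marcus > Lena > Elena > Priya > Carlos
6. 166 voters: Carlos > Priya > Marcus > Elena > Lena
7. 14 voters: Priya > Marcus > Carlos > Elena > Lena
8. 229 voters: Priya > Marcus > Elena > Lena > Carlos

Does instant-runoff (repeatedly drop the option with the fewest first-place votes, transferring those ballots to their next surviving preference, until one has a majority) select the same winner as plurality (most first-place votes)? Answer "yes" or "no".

yes

Instant-runoff — R1 Lena 244, Carlos 421, Marcus 62, Priya 243, Elena 253 (Marcus out); R2 Lena 306, Carlos 421, Priya 243, Elena 253 (Priya out); R3 Lena 306, Carlos 435, Elena 482 (Lena out); R4 Carlos 679, Elena 544 (Carlos winner). Winner: Carlos.
Plurality — first-place votes: Lena 244, Carlos 421, Marcus 62, Priya 243, Elena 253. Winner: Carlos.
The two methods agree.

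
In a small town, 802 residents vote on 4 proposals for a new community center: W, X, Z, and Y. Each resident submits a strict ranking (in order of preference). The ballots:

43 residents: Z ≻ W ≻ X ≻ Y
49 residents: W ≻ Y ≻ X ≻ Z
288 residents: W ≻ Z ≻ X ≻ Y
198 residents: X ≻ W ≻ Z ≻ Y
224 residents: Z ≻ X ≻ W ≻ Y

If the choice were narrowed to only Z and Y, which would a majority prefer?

Voters preferring Z to Y: 753; preferring Y to Z: 49.
Z wins the head-to-head.

Z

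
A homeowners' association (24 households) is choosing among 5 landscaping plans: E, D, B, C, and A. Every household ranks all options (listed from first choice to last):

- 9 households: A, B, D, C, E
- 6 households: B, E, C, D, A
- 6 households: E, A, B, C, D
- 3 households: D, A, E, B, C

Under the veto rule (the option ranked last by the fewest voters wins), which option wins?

Last-place votes: E 9, D 6, B 0, C 3, A 6.
B is ranked last by the fewest voters, so B wins.

B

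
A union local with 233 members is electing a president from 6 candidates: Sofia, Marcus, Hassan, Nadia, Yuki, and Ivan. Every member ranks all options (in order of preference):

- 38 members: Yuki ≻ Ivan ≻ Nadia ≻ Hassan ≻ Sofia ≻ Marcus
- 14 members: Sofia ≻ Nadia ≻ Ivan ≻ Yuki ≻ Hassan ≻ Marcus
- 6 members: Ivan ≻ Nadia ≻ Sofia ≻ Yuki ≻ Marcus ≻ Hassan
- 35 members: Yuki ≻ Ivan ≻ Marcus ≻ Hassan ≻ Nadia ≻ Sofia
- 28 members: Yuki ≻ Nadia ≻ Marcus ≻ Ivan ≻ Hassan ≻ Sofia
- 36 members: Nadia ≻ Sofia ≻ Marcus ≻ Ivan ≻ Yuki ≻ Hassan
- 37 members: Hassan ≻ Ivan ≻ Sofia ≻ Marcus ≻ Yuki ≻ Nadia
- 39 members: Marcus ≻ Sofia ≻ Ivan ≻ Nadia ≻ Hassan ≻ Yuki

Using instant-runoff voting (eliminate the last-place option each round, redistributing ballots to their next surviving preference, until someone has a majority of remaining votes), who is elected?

Yuki

Round 1: Sofia 14, Marcus 39, Hassan 37, Nadia 36, Yuki 101, Ivan 6. Eliminate Ivan.
Round 2: Sofia 14, Marcus 39, Hassan 37, Nadia 42, Yuki 101. Eliminate Sofia.
Round 3: Marcus 39, Hassan 37, Nadia 56, Yuki 101. Eliminate Hassan.
Round 4: Marcus 76, Nadia 56, Yuki 101. Eliminate Nadia.
Round 5: Marcus 112, Yuki 121. Yuki has a majority.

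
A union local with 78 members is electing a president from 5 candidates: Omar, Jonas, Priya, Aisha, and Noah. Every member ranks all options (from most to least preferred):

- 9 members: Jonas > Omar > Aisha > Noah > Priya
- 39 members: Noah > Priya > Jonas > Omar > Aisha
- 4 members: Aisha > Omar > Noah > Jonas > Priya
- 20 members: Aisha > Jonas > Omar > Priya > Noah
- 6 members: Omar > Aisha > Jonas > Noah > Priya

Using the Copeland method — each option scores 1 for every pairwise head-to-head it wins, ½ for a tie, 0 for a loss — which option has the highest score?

Omar: beats Aisha; ties Priya and Noah; loses to Jonas → score 2.
Jonas: beats Omar and Aisha; ties Priya; loses to Noah → score 2.5.
Priya: ties Omar, Jonas, and Aisha; loses to Noah → score 1.5.
Aisha: ties Priya and Noah; loses to Omar and Jonas → score 1.
Noah: beats Jonas and Priya; ties Omar and Aisha → score 3.
Noah has the best pairwise record.

Noah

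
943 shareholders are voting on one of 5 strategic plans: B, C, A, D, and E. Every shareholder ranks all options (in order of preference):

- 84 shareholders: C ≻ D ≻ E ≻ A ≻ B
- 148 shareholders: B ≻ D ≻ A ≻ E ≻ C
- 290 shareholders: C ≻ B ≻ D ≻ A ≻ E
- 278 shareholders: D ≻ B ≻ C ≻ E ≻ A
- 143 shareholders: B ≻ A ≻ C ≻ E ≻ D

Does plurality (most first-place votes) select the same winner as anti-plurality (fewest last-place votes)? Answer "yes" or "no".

Plurality — first-place votes: B 291, C 374, A 0, D 278, E 0. Winner: C.
Anti-plurality — last-place votes: B 84, C 148, A 278, D 143, E 290. Winner: B.
The two methods disagree.

no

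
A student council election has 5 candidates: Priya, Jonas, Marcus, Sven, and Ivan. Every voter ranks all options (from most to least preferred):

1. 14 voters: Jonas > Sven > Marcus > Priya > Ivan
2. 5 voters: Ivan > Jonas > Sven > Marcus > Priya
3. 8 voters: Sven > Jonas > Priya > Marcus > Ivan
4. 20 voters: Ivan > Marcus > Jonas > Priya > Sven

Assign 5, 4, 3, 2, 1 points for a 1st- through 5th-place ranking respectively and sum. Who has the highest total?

Priya: 14·2 + 5·1 + 8·3 + 20·2 = 97
Jonas: 14·5 + 5·4 + 8·4 + 20·3 = 182
Marcus: 14·3 + 5·2 + 8·2 + 20·4 = 148
Sven: 14·4 + 5·3 + 8·5 + 20·1 = 131
Ivan: 14·1 + 5·5 + 8·1 + 20·5 = 147
Jonas has the highest Borda score (182).

Jonas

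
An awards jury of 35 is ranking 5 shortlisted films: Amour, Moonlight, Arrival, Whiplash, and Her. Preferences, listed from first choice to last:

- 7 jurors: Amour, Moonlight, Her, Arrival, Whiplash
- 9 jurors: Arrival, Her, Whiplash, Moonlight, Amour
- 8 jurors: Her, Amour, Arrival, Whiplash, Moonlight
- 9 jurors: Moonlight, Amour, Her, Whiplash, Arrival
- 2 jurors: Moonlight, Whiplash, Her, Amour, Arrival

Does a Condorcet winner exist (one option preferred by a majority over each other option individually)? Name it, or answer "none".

Moonlight

Moonlight vs Amour: 20–15 for Moonlight.
Moonlight vs Arrival: 18–17 for Moonlight.
Moonlight vs Whiplash: 18–17 for Moonlight.
Moonlight vs Her: 18–17 for Moonlight.
Moonlight beats every other option head-to-head.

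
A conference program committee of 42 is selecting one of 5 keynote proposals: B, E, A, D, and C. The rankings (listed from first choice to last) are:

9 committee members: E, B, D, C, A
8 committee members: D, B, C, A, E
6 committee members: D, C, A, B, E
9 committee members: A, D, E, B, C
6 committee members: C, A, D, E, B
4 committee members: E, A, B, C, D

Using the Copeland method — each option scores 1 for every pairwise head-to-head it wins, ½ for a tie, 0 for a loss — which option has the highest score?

D

B: beats C; loses to E, A, and D → score 1.
E: beats B and C; loses to A and D → score 2.
A: beats B and E; loses to D and C → score 2.
D: beats B, E, A, and C → score 4.
C: beats A; loses to B, E, and D → score 1.
D has the best pairwise record.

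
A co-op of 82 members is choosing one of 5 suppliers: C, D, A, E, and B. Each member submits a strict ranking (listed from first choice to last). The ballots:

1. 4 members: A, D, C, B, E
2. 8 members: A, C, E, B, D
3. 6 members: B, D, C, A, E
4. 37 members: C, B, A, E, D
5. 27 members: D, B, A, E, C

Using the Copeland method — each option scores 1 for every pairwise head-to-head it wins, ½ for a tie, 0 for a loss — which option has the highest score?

C

C: beats D, A, E, and B → score 4.
D: loses to C, A, E, and B → score 0.
A: beats D and E; loses to C and B → score 2.
E: beats D; loses to C, A, and B → score 1.
B: beats D, A, and E; loses to C → score 3.
C has the best pairwise record.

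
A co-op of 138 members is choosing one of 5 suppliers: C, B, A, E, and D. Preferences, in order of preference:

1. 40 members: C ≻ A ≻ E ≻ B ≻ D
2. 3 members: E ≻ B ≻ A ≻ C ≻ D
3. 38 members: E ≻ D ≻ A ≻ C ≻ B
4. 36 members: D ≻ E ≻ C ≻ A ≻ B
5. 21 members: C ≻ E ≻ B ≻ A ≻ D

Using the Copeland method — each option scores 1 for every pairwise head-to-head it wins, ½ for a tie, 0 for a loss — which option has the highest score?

C: beats B and A; loses to E and D → score 2.
B: loses to C, A, E, and D → score 0.
A: beats B; loses to C, E, and D → score 1.
E: beats C, B, A, and D → score 4.
D: beats C, B, and A; loses to E → score 3.
E has the best pairwise record.

E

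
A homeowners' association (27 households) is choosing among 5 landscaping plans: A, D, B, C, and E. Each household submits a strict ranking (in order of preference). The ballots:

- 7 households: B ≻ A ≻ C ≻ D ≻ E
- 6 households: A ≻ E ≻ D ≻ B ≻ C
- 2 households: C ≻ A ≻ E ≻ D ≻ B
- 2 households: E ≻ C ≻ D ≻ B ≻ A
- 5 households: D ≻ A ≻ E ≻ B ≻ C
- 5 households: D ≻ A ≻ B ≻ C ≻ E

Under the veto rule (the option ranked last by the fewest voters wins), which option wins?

Last-place votes: A 2, D 0, B 2, C 11, E 12.
D is ranked last by the fewest voters, so D wins.

D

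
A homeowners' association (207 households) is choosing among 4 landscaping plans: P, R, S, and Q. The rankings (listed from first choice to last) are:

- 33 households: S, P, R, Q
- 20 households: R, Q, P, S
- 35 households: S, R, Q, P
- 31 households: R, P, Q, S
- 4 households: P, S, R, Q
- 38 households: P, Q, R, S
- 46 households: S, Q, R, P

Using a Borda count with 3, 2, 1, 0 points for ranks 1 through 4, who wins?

S

P: 33·2 + 20·1 + 35·0 + 31·2 + 4·3 + 38·3 + 46·0 = 274
R: 33·1 + 20·3 + 35·2 + 31·3 + 4·1 + 38·1 + 46·1 = 344
S: 33·3 + 20·0 + 35·3 + 31·0 + 4·2 + 38·0 + 46·3 = 350
Q: 33·0 + 20·2 + 35·1 + 31·1 + 4·0 + 38·2 + 46·2 = 274
S has the highest Borda score (350).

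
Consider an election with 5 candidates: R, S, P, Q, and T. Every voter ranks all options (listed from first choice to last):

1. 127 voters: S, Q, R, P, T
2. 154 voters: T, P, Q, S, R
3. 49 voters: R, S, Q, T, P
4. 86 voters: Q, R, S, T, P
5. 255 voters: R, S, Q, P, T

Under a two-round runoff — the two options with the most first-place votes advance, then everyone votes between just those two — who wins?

R

Round 1 first-place votes: R 304, S 127, P 0, Q 86, T 154.
R and T advance.
Runoff: R is preferred to T by 517 voters; T by 154.
R wins the runoff.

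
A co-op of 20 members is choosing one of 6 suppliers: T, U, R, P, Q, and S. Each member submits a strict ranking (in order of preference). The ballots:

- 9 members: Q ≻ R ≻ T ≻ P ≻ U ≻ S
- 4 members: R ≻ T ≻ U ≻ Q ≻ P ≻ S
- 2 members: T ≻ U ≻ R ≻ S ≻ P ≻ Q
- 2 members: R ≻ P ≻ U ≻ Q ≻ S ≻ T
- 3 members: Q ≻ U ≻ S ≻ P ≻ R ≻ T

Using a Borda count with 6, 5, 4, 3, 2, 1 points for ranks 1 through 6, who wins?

R

T: 9·4 + 4·5 + 2·6 + 2·1 + 3·1 = 73
U: 9·2 + 4·4 + 2·5 + 2·4 + 3·5 = 67
R: 9·5 + 4·6 + 2·4 + 2·6 + 3·2 = 95
P: 9·3 + 4·2 + 2·2 + 2·5 + 3·3 = 58
Q: 9·6 + 4·3 + 2·1 + 2·3 + 3·6 = 92
S: 9·1 + 4·1 + 2·3 + 2·2 + 3·4 = 35
R has the highest Borda score (95).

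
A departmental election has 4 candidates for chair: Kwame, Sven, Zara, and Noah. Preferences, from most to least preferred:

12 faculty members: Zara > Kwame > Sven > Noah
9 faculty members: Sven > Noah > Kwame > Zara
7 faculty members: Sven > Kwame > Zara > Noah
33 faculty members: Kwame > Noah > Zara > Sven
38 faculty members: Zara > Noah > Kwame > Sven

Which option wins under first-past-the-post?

First-place votes: Kwame 33, Sven 16, Zara 50, Noah 0.
Zara has the most first-place votes.

Zara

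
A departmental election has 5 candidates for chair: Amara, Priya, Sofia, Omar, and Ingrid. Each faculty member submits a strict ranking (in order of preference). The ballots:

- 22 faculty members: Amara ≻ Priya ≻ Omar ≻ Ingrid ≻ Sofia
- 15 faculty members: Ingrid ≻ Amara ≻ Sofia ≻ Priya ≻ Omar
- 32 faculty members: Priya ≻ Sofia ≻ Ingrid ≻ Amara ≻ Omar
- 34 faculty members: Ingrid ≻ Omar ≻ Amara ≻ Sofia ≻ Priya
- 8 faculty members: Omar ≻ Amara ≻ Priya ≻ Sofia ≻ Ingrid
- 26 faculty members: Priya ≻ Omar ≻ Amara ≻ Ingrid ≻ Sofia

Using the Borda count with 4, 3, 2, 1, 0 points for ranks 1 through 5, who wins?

Priya

Amara: 22·4 + 15·3 + 32·1 + 34·2 + 8·3 + 26·2 = 309
Priya: 22·3 + 15·1 + 32·4 + 34·0 + 8·2 + 26·4 = 329
Sofia: 22·0 + 15·2 + 32·3 + 34·1 + 8·1 + 26·0 = 168
Omar: 22·2 + 15·0 + 32·0 + 34·3 + 8·4 + 26·3 = 256
Ingrid: 22·1 + 15·4 + 32·2 + 34·4 + 8·0 + 26·1 = 308
Priya has the highest Borda score (329).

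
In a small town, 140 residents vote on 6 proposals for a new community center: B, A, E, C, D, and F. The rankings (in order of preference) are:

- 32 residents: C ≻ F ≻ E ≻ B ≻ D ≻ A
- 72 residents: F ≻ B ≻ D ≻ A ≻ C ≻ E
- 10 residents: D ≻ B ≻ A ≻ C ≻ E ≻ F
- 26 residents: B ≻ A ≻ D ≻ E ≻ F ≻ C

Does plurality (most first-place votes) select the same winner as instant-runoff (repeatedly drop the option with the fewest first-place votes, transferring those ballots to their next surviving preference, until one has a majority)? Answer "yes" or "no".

yes

Plurality — first-place votes: B 26, A 0, E 0, C 32, D 10, F 72. Winner: F.
Instant-runoff — R1 B 26, A 0, E 0, C 32, D 10, F 72 (F winner). Winner: F.
The two methods agree.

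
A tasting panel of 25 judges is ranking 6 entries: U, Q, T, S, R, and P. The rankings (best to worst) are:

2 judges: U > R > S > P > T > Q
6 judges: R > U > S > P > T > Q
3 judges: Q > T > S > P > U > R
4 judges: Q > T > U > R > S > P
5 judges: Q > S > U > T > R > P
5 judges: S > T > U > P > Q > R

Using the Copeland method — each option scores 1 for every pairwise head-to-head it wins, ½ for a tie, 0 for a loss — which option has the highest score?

U: beats Q, T, R, and P; loses to S → score 4.
Q: beats R; loses to U, T, S, and P → score 1.
T: beats Q, R, and P; loses to U and S → score 3.
S: beats U, Q, T, R, and P → score 5.
R: beats P; loses to U, Q, T, and S → score 1.
P: beats Q; loses to U, T, S, and R → score 1.
S has the best pairwise record.

S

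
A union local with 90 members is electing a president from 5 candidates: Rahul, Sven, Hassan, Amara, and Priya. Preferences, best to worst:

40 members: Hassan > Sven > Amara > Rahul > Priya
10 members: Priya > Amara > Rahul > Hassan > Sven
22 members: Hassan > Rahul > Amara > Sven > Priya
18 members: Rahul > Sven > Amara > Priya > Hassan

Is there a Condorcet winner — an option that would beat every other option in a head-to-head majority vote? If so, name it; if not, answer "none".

Hassan vs Rahul: 62–28 for Hassan.
Hassan vs Sven: 72–18 for Hassan.
Hassan vs Amara: 62–28 for Hassan.
Hassan vs Priya: 62–28 for Hassan.
Hassan beats every other option head-to-head.

Hassan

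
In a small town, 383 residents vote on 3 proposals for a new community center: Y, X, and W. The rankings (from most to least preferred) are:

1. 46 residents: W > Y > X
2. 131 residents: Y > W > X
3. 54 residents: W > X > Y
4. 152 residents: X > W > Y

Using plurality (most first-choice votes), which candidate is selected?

X

First-place votes: Y 131, X 152, W 100.
X has the most first-place votes.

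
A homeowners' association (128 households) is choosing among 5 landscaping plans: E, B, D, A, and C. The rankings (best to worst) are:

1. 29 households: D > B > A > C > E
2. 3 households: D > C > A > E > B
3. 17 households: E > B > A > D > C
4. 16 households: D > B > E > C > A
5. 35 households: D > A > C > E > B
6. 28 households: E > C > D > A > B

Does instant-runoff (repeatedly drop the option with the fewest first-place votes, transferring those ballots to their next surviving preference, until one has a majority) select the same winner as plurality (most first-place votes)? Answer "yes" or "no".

Instant-runoff — R1 E 45, B 0, D 83, A 0, C 0 (D winner). Winner: D.
Plurality — first-place votes: E 45, B 0, D 83, A 0, C 0. Winner: D.
The two methods agree.

yes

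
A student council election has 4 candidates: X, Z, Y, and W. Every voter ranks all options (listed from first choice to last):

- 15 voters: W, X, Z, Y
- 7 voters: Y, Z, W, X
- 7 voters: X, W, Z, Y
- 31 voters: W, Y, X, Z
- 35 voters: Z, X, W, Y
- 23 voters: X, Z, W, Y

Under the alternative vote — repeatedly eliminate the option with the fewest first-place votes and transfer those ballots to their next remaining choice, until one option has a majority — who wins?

Round 1: X 30, Z 35, Y 7, W 46. Eliminate Y.
Round 2: X 30, Z 42, W 46. Eliminate X.
Round 3: Z 65, W 53. Z has a majority.

Z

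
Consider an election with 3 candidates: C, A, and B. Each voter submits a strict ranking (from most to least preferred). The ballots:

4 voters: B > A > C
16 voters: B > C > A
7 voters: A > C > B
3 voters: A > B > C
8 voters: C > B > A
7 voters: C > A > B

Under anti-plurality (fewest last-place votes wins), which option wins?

Last-place votes: C 7, A 24, B 14.
C is ranked last by the fewest voters, so C wins.

C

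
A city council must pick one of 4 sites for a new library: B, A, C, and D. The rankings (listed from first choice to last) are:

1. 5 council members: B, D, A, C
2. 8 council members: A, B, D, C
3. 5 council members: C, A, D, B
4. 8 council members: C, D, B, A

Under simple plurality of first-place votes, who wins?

C

First-place votes: B 5, A 8, C 13, D 0.
C has the most first-place votes.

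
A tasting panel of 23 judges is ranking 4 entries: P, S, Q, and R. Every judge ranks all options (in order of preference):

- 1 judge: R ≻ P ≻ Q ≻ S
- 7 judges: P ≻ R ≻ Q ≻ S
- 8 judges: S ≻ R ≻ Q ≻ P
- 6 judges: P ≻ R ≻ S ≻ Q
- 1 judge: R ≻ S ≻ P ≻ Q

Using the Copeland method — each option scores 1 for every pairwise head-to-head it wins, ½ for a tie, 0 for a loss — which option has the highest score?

P: beats S, Q, and R → score 3.
S: beats Q; loses to P and R → score 1.
Q: loses to P, S, and R → score 0.
R: beats S and Q; loses to P → score 2.
P has the best pairwise record.

P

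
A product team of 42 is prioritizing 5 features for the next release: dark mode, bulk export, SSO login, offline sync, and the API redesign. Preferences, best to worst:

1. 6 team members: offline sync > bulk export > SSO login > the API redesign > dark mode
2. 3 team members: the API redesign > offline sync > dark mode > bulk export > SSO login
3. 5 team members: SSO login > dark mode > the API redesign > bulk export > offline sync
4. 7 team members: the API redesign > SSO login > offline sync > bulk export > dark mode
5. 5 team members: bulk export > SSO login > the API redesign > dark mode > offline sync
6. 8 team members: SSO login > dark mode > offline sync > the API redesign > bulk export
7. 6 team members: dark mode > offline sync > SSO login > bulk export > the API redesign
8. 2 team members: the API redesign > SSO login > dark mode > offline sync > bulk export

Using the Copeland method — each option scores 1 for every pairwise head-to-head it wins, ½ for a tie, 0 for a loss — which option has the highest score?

SSO login

dark mode: beats bulk export and offline sync; loses to SSO login and the API redesign → score 2.
bulk export: loses to dark mode, SSO login, offline sync, and the API redesign → score 0.
SSO login: beats dark mode, bulk export, offline sync, and the API redesign → score 4.
offline sync: beats bulk export; loses to dark mode, SSO login, and the API redesign → score 1.
the API redesign: beats dark mode, bulk export, and offline sync; loses to SSO login → score 3.
SSO login has the best pairwise record.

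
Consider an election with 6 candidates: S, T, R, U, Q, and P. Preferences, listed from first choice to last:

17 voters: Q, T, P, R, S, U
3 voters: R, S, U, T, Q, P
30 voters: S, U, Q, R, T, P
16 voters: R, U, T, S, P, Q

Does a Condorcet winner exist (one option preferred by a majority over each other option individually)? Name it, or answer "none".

none

Checking pairwise contests:
R beats S 36–30.
R beats T 49–17.
Q beats R 47–19.
S beats U 50–16.
S beats Q 49–17.
S beats P 49–17.
Every option loses at least one head-to-head, so there is no Condorcet winner.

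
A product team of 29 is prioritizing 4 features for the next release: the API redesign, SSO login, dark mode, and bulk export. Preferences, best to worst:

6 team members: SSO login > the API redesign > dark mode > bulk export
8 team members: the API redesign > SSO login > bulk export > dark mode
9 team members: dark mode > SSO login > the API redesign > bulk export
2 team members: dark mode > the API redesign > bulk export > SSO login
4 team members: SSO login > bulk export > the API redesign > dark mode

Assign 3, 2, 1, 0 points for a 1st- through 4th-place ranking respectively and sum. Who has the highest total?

the API redesign: 6·2 + 8·3 + 9·1 + 2·2 + 4·1 = 53
SSO login: 6·3 + 8·2 + 9·2 + 2·0 + 4·3 = 64
dark mode: 6·1 + 8·0 + 9·3 + 2·3 + 4·0 = 39
bulk export: 6·0 + 8·1 + 9·0 + 2·1 + 4·2 = 18
SSO login has the highest Borda score (64).

SSO login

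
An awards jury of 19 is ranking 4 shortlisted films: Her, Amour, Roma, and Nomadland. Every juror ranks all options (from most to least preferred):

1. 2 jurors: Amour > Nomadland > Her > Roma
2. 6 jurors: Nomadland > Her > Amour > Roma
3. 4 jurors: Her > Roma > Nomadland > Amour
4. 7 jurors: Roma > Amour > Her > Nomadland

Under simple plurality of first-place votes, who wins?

First-place votes: Her 4, Amour 2, Roma 7, Nomadland 6.
Roma has the most first-place votes.

Roma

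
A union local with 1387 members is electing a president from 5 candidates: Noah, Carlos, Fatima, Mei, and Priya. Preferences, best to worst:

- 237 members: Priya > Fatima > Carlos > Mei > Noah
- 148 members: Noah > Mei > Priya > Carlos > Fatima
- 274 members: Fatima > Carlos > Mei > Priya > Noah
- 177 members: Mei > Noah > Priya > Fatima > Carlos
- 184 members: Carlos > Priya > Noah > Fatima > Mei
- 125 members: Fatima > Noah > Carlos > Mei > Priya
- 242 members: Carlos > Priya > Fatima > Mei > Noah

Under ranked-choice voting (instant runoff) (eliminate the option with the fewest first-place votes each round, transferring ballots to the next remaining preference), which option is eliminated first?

Noah

Round 1: Noah 148, Carlos 426, Fatima 399, Mei 177, Priya 237. Eliminate Noah.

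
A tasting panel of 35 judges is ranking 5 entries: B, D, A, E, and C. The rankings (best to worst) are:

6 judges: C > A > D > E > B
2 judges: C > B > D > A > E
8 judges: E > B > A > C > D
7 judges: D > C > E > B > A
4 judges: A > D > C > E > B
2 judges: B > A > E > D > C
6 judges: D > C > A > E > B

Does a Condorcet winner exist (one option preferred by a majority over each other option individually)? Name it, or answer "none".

Checking pairwise contests:
D beats B 23–12.
A beats D 20–15.
B beats A 19–16.
D beats E 25–10.
D beats C 19–16.
Every option loses at least one head-to-head, so there is no Condorcet winner.

none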